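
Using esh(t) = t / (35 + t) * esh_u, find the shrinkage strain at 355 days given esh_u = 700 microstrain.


esh(355) = 355 / (35 + 355) * 700
= 355 / 390 * 700
= 637.2 microstrain

637.2


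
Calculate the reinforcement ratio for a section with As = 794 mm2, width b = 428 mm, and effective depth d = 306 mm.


rho = As / (b * d)
= 794 / (428 * 306)
= 0.0061

0.0061


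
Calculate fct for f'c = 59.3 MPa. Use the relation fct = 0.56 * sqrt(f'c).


fct = 0.56 * sqrt(59.3)
= 0.56 * 7.701
= 4.312 MPa

4.312


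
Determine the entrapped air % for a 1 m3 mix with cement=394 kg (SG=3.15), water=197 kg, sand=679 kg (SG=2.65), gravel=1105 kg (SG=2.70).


Vol cement = 394 / (3.15 * 1000) = 0.125079 m3
Vol water = 197 / 1000 = 0.197 m3
Vol sand = 679 / (2.65 * 1000) = 0.256226 m3
Vol gravel = 1105 / (2.70 * 1000) = 0.409259 m3
Total solid + water volume = 0.987565 m3
Air = (1 - 0.987565) * 100 = 1.24%

1.24


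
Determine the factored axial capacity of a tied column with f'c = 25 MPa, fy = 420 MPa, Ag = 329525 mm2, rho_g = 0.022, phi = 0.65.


Ast = rho * Ag = 0.022 * 329525 = 7249.55 mm2
phi*Pn = 0.65 * 0.80 * (0.85 * 25 * (329525 - 7249.55) + 420 * 7249.55) / 1000
= 5144.45 kN

5144.45


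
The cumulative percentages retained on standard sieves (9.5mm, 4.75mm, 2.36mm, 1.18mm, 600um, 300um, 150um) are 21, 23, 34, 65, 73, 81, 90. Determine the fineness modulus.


FM = sum(cumulative % retained) / 100
= 387 / 100
= 3.87

3.87


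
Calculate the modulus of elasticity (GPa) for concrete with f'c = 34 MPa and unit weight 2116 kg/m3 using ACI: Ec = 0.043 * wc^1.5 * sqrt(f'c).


Ec = 0.043 * 2116^1.5 * sqrt(34) / 1000
= 24.41 GPa

24.41


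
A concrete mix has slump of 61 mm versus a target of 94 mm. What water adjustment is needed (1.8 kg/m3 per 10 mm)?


Difference = 94 - 61 = 33 mm
Water adjustment = 33 * 1.8 / 10 = 5.9 kg/m3

5.9


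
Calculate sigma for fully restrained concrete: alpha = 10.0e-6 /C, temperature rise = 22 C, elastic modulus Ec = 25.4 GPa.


sigma = alpha * dT * Ec
= 10.0e-6 * 22 * 25.4 * 1000
= 5.588 MPa

5.588


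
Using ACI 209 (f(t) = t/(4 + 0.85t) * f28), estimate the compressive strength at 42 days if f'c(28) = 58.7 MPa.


f(42) = 42 / (4 + 0.85 * 42) * 58.7
= 42 / 39.7 * 58.7
= 62.1 MPa

62.1


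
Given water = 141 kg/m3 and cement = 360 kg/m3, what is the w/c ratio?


w/c = water / cement
w/c = 141 / 360 = 0.392

0.392


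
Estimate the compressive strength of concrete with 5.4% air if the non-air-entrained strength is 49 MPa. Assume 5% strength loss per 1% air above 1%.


Strength loss = (5.4 - 1) * 5 = 22.0%
f'c = 49 * (1 - 22.0/100)
= 38.22 MPa

38.22


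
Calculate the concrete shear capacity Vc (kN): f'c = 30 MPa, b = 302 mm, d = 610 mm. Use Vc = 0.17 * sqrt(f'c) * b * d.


Vc = 0.17 * sqrt(30) * 302 * 610 / 1000
= 171.53 kN

171.53


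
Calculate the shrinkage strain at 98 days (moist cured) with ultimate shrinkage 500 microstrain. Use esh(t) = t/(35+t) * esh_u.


esh(98) = 98 / (35 + 98) * 500
= 98 / 133 * 500
= 368.4 microstrain

368.4


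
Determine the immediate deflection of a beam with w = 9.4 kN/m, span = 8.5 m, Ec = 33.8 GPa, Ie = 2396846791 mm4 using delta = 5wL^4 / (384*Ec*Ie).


Convert: L = 8.5 m = 8500 mm, Ec = 33.8 GPa = 33800 MPa
delta = 5 * 9.4 * 8500^4 / (384 * 33800 * 2396846791)
= 7.89 mm

7.89


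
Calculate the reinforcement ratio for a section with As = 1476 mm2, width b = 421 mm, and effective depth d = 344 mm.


rho = As / (b * d)
= 1476 / (421 * 344)
= 0.0102

0.0102


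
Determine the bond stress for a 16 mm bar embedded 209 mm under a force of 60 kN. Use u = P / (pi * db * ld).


u = P / (pi * db * ld)
= 60 * 1000 / (pi * 16 * 209)
= 5.711 MPa

5.711


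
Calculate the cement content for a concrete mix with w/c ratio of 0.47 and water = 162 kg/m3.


Cement = water / (w/c)
= 162 / 0.47
= 344.7 kg/m3

344.7


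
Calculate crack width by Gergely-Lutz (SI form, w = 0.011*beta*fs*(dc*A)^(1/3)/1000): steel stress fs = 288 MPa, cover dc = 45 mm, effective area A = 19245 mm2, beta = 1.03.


w = 0.011 * beta * fs * (dc * A)^(1/3) / 1000
= 0.011 * 1.03 * 288 * (45 * 19245)^(1/3) / 1000
= 0.311 mm

0.311


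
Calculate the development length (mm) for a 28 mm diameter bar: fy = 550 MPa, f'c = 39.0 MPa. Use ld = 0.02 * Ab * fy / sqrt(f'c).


Ab = pi * 28^2 / 4 = 615.752 mm2
ld = 0.02 * 615.752 * 550 / sqrt(39.0)
= 1084.6 mm

1084.6


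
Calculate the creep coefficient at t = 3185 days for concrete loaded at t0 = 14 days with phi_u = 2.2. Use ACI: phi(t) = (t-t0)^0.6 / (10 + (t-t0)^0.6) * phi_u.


dt = 3185 - 14 = 3171
phi = 3171^0.6 / (10 + 3171^0.6) * 2.2
= 2.038

2.038


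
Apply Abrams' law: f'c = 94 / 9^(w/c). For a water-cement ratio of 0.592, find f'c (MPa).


f'c = 94 / 9^0.592
= 94 / 3.672
= 25.6 MPa

25.6


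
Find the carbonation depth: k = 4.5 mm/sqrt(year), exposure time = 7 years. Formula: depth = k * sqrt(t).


depth = k * sqrt(t)
= 4.5 * sqrt(7)
= 11.91 mm

11.91


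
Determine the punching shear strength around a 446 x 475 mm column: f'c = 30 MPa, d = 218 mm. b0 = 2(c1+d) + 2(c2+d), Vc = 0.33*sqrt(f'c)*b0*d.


b0 = 2*(446 + 218) + 2*(475 + 218) = 2714 mm
Vc = 0.33 * sqrt(30) * 2714 * 218 / 1000
= 1069.4 kN

1069.4


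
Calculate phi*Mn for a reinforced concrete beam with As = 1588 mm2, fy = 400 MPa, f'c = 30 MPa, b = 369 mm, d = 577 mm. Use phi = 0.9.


a = As * fy / (0.85 * f'c * b)
= 1588 * 400 / (0.85 * 30 * 369)
= 67.5062 mm
Mn = As * fy * (d - a/2) / 10^6
= 345.0704 kN-m
phi*Mn = 0.9 * 345.0704 = 310.56 kN-m

310.56


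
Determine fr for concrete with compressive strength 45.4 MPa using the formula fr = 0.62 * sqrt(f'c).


fr = 0.62 * sqrt(45.4)
= 4.178 MPa

4.178


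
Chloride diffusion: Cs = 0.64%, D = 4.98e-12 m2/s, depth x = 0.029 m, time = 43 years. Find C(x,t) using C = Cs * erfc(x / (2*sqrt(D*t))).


t_seconds = 43 * 365.25 * 24 * 3600 = 1356976800.0 s
arg = 0.029 / (2 * sqrt(4.98e-12 * 1356976800.0))
= 0.1764
erfc(0.1764) = 0.803
C = 0.64 * 0.803 = 0.5139%

0.5139


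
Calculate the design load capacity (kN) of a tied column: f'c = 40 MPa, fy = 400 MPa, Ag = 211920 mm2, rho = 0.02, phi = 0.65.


Ast = rho * Ag = 0.02 * 211920 = 4238.4 mm2
phi*Pn = 0.65 * 0.80 * (0.85 * 40 * (211920 - 4238.4) + 400 * 4238.4) / 1000
= 4553.4 kN

4553.4


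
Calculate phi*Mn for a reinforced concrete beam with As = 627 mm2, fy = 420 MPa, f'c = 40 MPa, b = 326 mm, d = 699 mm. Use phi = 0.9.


a = As * fy / (0.85 * f'c * b)
= 627 * 420 / (0.85 * 40 * 326)
= 23.7586 mm
Mn = As * fy * (d - a/2) / 10^6
= 180.9464 kN-m
phi*Mn = 0.9 * 180.9464 = 162.85 kN-m

162.85


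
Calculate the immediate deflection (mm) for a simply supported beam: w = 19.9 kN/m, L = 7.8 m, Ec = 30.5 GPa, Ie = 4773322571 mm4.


Convert: L = 7.8 m = 7800 mm, Ec = 30.5 GPa = 30500 MPa
delta = 5 * 19.9 * 7800^4 / (384 * 30500 * 4773322571)
= 6.59 mm

6.59


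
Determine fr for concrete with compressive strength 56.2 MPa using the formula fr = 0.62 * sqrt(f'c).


fr = 0.62 * sqrt(56.2)
= 4.648 MPa

4.648


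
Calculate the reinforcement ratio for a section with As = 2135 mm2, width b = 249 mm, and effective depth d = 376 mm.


rho = As / (b * d)
= 2135 / (249 * 376)
= 0.0228

0.0228


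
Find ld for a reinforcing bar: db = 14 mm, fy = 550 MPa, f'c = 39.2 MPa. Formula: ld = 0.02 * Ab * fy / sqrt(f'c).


Ab = pi * 14^2 / 4 = 153.938 mm2
ld = 0.02 * 153.938 * 550 / sqrt(39.2)
= 270.5 mm

270.5


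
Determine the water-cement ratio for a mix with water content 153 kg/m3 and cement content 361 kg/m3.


w/c = water / cement
w/c = 153 / 361 = 0.424

0.424


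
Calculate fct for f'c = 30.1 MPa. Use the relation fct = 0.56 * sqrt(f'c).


fct = 0.56 * sqrt(30.1)
= 0.56 * 5.486
= 3.072 MPa

3.072


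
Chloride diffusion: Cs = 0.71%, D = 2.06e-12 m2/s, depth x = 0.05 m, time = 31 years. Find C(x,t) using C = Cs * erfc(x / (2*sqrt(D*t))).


t_seconds = 31 * 365.25 * 24 * 3600 = 978285600.0 s
arg = 0.05 / (2 * sqrt(2.06e-12 * 978285600.0))
= 0.5569
erfc(0.5569) = 0.4309
C = 0.71 * 0.4309 = 0.306%

0.306


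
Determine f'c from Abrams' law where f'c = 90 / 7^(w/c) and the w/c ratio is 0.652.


f'c = 90 / 7^0.652
= 90 / 3.556
= 25.31 MPa

25.31


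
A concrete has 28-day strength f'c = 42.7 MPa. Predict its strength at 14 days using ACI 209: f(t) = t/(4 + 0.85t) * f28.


f(14) = 14 / (4 + 0.85 * 14) * 42.7
= 14 / 15.9 * 42.7
= 37.6 MPa

37.6


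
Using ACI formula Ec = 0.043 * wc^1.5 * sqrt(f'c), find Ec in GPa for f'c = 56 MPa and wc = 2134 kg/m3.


Ec = 0.043 * 2134^1.5 * sqrt(56) / 1000
= 31.72 GPa

31.72


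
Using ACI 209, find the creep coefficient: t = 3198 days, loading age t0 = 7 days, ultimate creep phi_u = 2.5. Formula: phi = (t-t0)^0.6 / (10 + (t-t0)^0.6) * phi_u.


dt = 3198 - 7 = 3191
phi = 3191^0.6 / (10 + 3191^0.6) * 2.5
= 2.317

2.317


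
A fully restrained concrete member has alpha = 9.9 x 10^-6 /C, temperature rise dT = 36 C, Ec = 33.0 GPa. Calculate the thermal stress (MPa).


sigma = alpha * dT * Ec
= 9.9e-6 * 36 * 33.0 * 1000
= 11.761 MPa

11.761


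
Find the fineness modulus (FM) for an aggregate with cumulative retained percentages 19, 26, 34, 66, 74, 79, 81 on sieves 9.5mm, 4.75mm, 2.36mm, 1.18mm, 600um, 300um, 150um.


FM = sum(cumulative % retained) / 100
= 379 / 100
= 3.79

3.79


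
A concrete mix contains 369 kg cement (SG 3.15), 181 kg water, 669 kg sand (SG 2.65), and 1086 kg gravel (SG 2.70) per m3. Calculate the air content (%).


Vol cement = 369 / (3.15 * 1000) = 0.117143 m3
Vol water = 181 / 1000 = 0.181 m3
Vol sand = 669 / (2.65 * 1000) = 0.252453 m3
Vol gravel = 1086 / (2.70 * 1000) = 0.402222 m3
Total solid + water volume = 0.952818 m3
Air = (1 - 0.952818) * 100 = 4.72%

4.72


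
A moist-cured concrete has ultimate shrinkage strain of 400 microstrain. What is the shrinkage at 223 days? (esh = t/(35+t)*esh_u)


esh(223) = 223 / (35 + 223) * 400
= 223 / 258 * 400
= 345.7 microstrain

345.7


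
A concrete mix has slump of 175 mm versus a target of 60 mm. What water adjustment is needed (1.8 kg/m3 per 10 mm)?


Difference = 60 - 175 = -115 mm
Water adjustment = -115 * 1.8 / 10 = -20.7 kg/m3

-20.7


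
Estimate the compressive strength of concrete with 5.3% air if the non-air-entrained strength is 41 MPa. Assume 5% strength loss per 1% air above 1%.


Strength loss = (5.3 - 1) * 5 = 21.5%
f'c = 41 * (1 - 21.5/100)
= 32.19 MPa

32.19


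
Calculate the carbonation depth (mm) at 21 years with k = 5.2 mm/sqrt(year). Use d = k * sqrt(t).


depth = k * sqrt(t)
= 5.2 * sqrt(21)
= 23.83 mm

23.83


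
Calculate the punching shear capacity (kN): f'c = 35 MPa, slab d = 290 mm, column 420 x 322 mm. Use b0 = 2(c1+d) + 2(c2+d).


b0 = 2*(420 + 290) + 2*(322 + 290) = 2644 mm
Vc = 0.33 * sqrt(35) * 2644 * 290 / 1000
= 1496.95 kN

1496.95


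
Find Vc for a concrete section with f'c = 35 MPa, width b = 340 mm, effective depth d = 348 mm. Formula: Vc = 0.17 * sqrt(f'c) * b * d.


Vc = 0.17 * sqrt(35) * 340 * 348 / 1000
= 119.0 kN

119.0


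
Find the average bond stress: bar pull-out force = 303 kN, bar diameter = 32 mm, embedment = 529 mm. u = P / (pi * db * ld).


u = P / (pi * db * ld)
= 303 * 1000 / (pi * 32 * 529)
= 5.698 MPa

5.698


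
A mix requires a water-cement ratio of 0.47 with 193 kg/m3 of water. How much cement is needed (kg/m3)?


Cement = water / (w/c)
= 193 / 0.47
= 410.6 kg/m3

410.6


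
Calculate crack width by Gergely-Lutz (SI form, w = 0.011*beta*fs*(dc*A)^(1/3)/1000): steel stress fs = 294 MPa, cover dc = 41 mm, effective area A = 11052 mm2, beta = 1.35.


w = 0.011 * beta * fs * (dc * A)^(1/3) / 1000
= 0.011 * 1.35 * 294 * (41 * 11052)^(1/3) / 1000
= 0.335 mm

0.335


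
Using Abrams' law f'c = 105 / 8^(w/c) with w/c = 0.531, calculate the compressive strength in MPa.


f'c = 105 / 8^0.531
= 105 / 3.017
= 34.81 MPa

34.81


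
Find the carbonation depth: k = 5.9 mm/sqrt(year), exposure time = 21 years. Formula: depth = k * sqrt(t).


depth = k * sqrt(t)
= 5.9 * sqrt(21)
= 27.04 mm

27.04


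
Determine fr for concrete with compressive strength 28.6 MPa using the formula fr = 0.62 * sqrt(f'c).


fr = 0.62 * sqrt(28.6)
= 3.316 MPa

3.316


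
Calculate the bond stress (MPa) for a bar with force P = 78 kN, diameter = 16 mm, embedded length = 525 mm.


u = P / (pi * db * ld)
= 78 * 1000 / (pi * 16 * 525)
= 2.956 MPa

2.956


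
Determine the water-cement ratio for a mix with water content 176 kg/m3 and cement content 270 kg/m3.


w/c = water / cement
w/c = 176 / 270 = 0.652

0.652


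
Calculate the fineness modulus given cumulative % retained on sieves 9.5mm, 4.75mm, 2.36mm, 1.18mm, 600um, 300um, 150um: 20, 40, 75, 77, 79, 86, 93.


FM = sum(cumulative % retained) / 100
= 470 / 100
= 4.7

4.7


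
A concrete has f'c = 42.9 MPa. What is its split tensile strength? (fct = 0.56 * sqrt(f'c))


fct = 0.56 * sqrt(42.9)
= 0.56 * 6.55
= 3.668 MPa

3.668


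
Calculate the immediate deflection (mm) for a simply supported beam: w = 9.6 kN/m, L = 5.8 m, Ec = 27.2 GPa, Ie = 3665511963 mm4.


Convert: L = 5.8 m = 5800 mm, Ec = 27.2 GPa = 27200 MPa
delta = 5 * 9.6 * 5800^4 / (384 * 27200 * 3665511963)
= 1.42 mm

1.42


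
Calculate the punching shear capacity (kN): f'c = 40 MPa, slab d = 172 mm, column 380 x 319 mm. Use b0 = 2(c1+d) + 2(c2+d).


b0 = 2*(380 + 172) + 2*(319 + 172) = 2086 mm
Vc = 0.33 * sqrt(40) * 2086 * 172 / 1000
= 748.84 kN

748.84


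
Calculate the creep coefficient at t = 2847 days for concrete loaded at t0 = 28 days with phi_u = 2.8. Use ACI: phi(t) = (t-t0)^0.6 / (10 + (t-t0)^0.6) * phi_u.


dt = 2847 - 28 = 2819
phi = 2819^0.6 / (10 + 2819^0.6) * 2.8
= 2.58

2.58


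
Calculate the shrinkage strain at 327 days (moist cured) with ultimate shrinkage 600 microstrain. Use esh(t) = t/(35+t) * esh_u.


esh(327) = 327 / (35 + 327) * 600
= 327 / 362 * 600
= 542.0 microstrain

542.0


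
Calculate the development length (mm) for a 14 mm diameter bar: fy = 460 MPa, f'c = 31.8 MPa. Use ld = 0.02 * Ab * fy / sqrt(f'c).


Ab = pi * 14^2 / 4 = 153.938 mm2
ld = 0.02 * 153.938 * 460 / sqrt(31.8)
= 251.1 mm

251.1


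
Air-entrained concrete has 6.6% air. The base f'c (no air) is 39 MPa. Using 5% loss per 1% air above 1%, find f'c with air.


Strength loss = (6.6 - 1) * 5 = 28.0%
f'c = 39 * (1 - 28.0/100)
= 28.08 MPa

28.08


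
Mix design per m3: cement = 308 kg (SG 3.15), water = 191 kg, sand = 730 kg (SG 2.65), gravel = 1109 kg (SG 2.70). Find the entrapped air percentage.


Vol cement = 308 / (3.15 * 1000) = 0.097778 m3
Vol water = 191 / 1000 = 0.191 m3
Vol sand = 730 / (2.65 * 1000) = 0.275472 m3
Vol gravel = 1109 / (2.70 * 1000) = 0.410741 m3
Total solid + water volume = 0.97499 m3
Air = (1 - 0.97499) * 100 = 2.5%

2.5


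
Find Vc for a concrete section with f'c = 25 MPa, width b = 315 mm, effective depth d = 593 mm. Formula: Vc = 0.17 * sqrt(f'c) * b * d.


Vc = 0.17 * sqrt(25) * 315 * 593 / 1000
= 158.78 kN

158.78


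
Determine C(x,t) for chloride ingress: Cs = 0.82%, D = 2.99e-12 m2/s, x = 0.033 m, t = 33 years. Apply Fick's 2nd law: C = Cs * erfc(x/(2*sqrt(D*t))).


t_seconds = 33 * 365.25 * 24 * 3600 = 1041400800.0 s
arg = 0.033 / (2 * sqrt(2.99e-12 * 1041400800.0))
= 0.2957
erfc(0.2957) = 0.6758
C = 0.82 * 0.6758 = 0.5542%

0.5542


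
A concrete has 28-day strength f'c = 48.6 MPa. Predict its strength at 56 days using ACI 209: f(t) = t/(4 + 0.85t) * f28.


f(56) = 56 / (4 + 0.85 * 56) * 48.6
= 56 / 51.6 * 48.6
= 52.74 MPa

52.74


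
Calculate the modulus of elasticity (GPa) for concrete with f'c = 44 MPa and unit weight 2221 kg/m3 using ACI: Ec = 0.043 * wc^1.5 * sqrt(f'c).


Ec = 0.043 * 2221^1.5 * sqrt(44) / 1000
= 29.86 GPa

29.86


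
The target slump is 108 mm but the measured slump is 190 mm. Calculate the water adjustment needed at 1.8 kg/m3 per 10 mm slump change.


Difference = 108 - 190 = -82 mm
Water adjustment = -82 * 1.8 / 10 = -14.8 kg/m3

-14.8


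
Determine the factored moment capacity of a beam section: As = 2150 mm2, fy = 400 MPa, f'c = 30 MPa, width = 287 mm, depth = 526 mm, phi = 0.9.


a = As * fy / (0.85 * f'c * b)
= 2150 * 400 / (0.85 * 30 * 287)
= 117.5104 mm
Mn = As * fy * (d - a/2) / 10^6
= 401.8305 kN-m
phi*Mn = 0.9 * 401.8305 = 361.65 kN-m

361.65


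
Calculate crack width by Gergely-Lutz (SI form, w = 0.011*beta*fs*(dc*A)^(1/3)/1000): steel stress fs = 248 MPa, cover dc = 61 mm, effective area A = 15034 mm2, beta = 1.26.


w = 0.011 * beta * fs * (dc * A)^(1/3) / 1000
= 0.011 * 1.26 * 248 * (61 * 15034)^(1/3) / 1000
= 0.334 mm

0.334


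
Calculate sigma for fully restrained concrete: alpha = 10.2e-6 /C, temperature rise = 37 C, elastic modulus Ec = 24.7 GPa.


sigma = alpha * dT * Ec
= 10.2e-6 * 37 * 24.7 * 1000
= 9.322 MPa

9.322


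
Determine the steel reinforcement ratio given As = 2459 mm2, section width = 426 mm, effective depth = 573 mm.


rho = As / (b * d)
= 2459 / (426 * 573)
= 0.0101

0.0101


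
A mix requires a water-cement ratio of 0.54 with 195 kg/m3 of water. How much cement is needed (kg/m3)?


Cement = water / (w/c)
= 195 / 0.54
= 361.1 kg/m3

361.1


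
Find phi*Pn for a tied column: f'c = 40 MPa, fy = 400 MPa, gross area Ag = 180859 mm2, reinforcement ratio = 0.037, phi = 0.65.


Ast = rho * Ag = 0.037 * 180859 = 6691.783 mm2
phi*Pn = 0.65 * 0.80 * (0.85 * 40 * (180859 - 6691.783) + 400 * 6691.783) / 1000
= 4471.17 kN

4471.17


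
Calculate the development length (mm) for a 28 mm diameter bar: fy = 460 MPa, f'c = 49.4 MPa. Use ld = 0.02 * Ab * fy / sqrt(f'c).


Ab = pi * 28^2 / 4 = 615.752 mm2
ld = 0.02 * 615.752 * 460 / sqrt(49.4)
= 806.0 mm

806.0


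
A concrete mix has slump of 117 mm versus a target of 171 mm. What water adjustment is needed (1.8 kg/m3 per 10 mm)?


Difference = 171 - 117 = 54 mm
Water adjustment = 54 * 1.8 / 10 = 9.7 kg/m3

9.7


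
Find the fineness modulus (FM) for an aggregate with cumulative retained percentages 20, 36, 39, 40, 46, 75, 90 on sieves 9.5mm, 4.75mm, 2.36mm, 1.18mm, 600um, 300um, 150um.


FM = sum(cumulative % retained) / 100
= 346 / 100
= 3.46

3.46


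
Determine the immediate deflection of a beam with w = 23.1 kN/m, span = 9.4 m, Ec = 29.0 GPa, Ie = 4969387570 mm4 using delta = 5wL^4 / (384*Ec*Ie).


Convert: L = 9.4 m = 9400 mm, Ec = 29.0 GPa = 29000 MPa
delta = 5 * 23.1 * 9400^4 / (384 * 29000 * 4969387570)
= 16.3 mm

16.3


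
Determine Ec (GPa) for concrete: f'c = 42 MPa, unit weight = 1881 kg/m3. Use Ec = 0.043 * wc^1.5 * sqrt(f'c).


Ec = 0.043 * 1881^1.5 * sqrt(42) / 1000
= 22.73 GPa

22.73


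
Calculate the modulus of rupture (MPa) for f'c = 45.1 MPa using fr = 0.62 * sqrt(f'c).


fr = 0.62 * sqrt(45.1)
= 4.164 MPa

4.164


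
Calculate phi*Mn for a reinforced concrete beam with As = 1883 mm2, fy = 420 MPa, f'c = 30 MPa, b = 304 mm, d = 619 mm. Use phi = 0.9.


a = As * fy / (0.85 * f'c * b)
= 1883 * 420 / (0.85 * 30 * 304)
= 102.0201 mm
Mn = As * fy * (d - a/2) / 10^6
= 449.2005 kN-m
phi*Mn = 0.9 * 449.2005 = 404.28 kN-m

404.28


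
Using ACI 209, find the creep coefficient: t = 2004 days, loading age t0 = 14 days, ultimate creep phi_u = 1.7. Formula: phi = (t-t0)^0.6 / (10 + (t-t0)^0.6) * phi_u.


dt = 2004 - 14 = 1990
phi = 1990^0.6 / (10 + 1990^0.6) * 1.7
= 1.539

1.539


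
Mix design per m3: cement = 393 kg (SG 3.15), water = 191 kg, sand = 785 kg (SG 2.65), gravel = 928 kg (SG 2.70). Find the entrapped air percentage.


Vol cement = 393 / (3.15 * 1000) = 0.124762 m3
Vol water = 191 / 1000 = 0.191 m3
Vol sand = 785 / (2.65 * 1000) = 0.296226 m3
Vol gravel = 928 / (2.70 * 1000) = 0.343704 m3
Total solid + water volume = 0.955692 m3
Air = (1 - 0.955692) * 100 = 4.43%

4.43


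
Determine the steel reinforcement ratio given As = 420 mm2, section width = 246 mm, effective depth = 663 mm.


rho = As / (b * d)
= 420 / (246 * 663)
= 0.0026

0.0026


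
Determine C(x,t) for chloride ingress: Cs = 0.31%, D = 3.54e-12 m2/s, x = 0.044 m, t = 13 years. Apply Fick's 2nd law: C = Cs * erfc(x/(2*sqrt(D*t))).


t_seconds = 13 * 365.25 * 24 * 3600 = 410248800.0 s
arg = 0.044 / (2 * sqrt(3.54e-12 * 410248800.0))
= 0.5773
erfc(0.5773) = 0.4143
C = 0.31 * 0.4143 = 0.1284%

0.1284


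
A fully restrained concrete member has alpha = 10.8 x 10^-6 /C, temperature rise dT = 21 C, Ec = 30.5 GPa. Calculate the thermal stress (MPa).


sigma = alpha * dT * Ec
= 10.8e-6 * 21 * 30.5 * 1000
= 6.917 MPa

6.917


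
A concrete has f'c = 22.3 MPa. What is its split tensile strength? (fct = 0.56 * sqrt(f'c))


fct = 0.56 * sqrt(22.3)
= 0.56 * 4.722
= 2.644 MPa

2.644


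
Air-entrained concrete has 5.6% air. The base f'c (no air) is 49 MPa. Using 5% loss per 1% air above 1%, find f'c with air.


Strength loss = (5.6 - 1) * 5 = 23.0%
f'c = 49 * (1 - 23.0/100)
= 37.73 MPa

37.73


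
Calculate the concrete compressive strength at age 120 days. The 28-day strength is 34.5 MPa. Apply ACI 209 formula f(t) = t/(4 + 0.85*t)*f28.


f(120) = 120 / (4 + 0.85 * 120) * 34.5
= 120 / 106.0 * 34.5
= 39.06 MPa

39.06


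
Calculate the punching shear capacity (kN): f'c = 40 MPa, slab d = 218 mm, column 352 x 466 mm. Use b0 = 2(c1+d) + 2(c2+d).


b0 = 2*(352 + 218) + 2*(466 + 218) = 2508 mm
Vc = 0.33 * sqrt(40) * 2508 * 218 / 1000
= 1141.11 kN

1141.11


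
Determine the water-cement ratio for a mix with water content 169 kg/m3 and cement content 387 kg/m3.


w/c = water / cement
w/c = 169 / 387 = 0.437

0.437


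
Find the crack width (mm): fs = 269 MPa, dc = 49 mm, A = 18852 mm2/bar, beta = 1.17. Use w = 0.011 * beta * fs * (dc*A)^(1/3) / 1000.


w = 0.011 * beta * fs * (dc * A)^(1/3) / 1000
= 0.011 * 1.17 * 269 * (49 * 18852)^(1/3) / 1000
= 0.337 mm

0.337


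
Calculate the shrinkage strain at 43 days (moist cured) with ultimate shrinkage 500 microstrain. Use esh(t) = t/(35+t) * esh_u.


esh(43) = 43 / (35 + 43) * 500
= 43 / 78 * 500
= 275.6 microstrain

275.6


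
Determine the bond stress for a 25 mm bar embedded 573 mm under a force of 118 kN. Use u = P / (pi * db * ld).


u = P / (pi * db * ld)
= 118 * 1000 / (pi * 25 * 573)
= 2.622 MPa

2.622


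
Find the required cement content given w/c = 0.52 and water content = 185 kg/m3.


Cement = water / (w/c)
= 185 / 0.52
= 355.8 kg/m3

355.8


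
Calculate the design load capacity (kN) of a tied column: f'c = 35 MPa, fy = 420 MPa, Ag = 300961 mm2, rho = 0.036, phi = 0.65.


Ast = rho * Ag = 0.036 * 300961 = 10834.596 mm2
phi*Pn = 0.65 * 0.80 * (0.85 * 35 * (300961 - 10834.596) + 420 * 10834.596) / 1000
= 6854.53 kN

6854.53


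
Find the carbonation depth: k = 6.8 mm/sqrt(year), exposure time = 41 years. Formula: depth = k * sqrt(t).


depth = k * sqrt(t)
= 6.8 * sqrt(41)
= 43.54 mm

43.54


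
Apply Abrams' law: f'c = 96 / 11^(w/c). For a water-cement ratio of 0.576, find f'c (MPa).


f'c = 96 / 11^0.576
= 96 / 3.98
= 24.12 MPa

24.12


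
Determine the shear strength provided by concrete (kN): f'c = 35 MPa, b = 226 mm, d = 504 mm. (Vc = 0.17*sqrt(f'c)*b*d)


Vc = 0.17 * sqrt(35) * 226 * 504 / 1000
= 114.56 kN

114.56


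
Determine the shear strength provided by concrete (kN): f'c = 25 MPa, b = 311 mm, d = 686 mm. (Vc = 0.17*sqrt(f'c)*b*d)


Vc = 0.17 * sqrt(25) * 311 * 686 / 1000
= 181.34 kN

181.34


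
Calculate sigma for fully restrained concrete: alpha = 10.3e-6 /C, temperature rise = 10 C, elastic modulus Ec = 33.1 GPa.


sigma = alpha * dT * Ec
= 10.3e-6 * 10 * 33.1 * 1000
= 3.409 MPa

3.409


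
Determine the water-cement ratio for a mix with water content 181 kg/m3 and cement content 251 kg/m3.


w/c = water / cement
w/c = 181 / 251 = 0.721

0.721


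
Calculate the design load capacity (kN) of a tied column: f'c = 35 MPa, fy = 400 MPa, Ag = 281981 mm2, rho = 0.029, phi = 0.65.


Ast = rho * Ag = 0.029 * 281981 = 8177.449 mm2
phi*Pn = 0.65 * 0.80 * (0.85 * 35 * (281981 - 8177.449) + 400 * 8177.449) / 1000
= 5936.65 kN

5936.65


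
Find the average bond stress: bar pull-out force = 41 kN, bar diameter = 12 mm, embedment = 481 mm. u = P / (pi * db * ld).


u = P / (pi * db * ld)
= 41 * 1000 / (pi * 12 * 481)
= 2.261 MPa

2.261


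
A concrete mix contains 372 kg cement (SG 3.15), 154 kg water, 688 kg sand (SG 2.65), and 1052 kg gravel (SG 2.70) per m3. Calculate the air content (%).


Vol cement = 372 / (3.15 * 1000) = 0.118095 m3
Vol water = 154 / 1000 = 0.154 m3
Vol sand = 688 / (2.65 * 1000) = 0.259623 m3
Vol gravel = 1052 / (2.70 * 1000) = 0.38963 m3
Total solid + water volume = 0.921348 m3
Air = (1 - 0.921348) * 100 = 7.87%

7.87


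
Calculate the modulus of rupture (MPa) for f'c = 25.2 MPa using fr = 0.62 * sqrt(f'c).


fr = 0.62 * sqrt(25.2)
= 3.112 MPa

3.112


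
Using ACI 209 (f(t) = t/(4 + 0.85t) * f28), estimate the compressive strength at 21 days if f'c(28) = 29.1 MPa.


f(21) = 21 / (4 + 0.85 * 21) * 29.1
= 21 / 21.85 * 29.1
= 27.97 MPa

27.97


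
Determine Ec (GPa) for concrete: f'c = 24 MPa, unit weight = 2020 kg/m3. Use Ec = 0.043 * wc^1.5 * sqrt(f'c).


Ec = 0.043 * 2020^1.5 * sqrt(24) / 1000
= 19.12 GPa

19.12


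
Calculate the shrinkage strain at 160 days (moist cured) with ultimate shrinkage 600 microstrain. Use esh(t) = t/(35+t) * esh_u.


esh(160) = 160 / (35 + 160) * 600
= 160 / 195 * 600
= 492.3 microstrain

492.3


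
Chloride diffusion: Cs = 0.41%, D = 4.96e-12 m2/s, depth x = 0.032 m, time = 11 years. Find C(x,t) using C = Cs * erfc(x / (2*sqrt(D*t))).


t_seconds = 11 * 365.25 * 24 * 3600 = 347133600.0 s
arg = 0.032 / (2 * sqrt(4.96e-12 * 347133600.0))
= 0.3856
erfc(0.3856) = 0.5855
C = 0.41 * 0.5855 = 0.2401%

0.2401


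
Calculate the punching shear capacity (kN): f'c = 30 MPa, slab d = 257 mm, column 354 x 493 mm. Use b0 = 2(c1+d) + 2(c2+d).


b0 = 2*(354 + 257) + 2*(493 + 257) = 2722 mm
Vc = 0.33 * sqrt(30) * 2722 * 257 / 1000
= 1264.43 kN

1264.43


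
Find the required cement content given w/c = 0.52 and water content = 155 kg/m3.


Cement = water / (w/c)
= 155 / 0.52
= 298.1 kg/m3

298.1


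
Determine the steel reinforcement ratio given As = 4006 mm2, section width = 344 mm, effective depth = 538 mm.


rho = As / (b * d)
= 4006 / (344 * 538)
= 0.0216

0.0216


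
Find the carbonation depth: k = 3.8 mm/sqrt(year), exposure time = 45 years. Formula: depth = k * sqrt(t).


depth = k * sqrt(t)
= 3.8 * sqrt(45)
= 25.49 mm

25.49


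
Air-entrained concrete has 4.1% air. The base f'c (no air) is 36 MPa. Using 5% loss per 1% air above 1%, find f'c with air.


Strength loss = (4.1 - 1) * 5 = 15.5%
f'c = 36 * (1 - 15.5/100)
= 30.42 MPa

30.42


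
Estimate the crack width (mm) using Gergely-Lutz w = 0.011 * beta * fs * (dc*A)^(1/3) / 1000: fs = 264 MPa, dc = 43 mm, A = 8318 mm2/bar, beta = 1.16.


w = 0.011 * beta * fs * (dc * A)^(1/3) / 1000
= 0.011 * 1.16 * 264 * (43 * 8318)^(1/3) / 1000
= 0.239 mm

0.239


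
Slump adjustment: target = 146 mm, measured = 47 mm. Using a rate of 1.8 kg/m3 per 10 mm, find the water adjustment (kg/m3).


Difference = 146 - 47 = 99 mm
Water adjustment = 99 * 1.8 / 10 = 17.8 kg/m3

17.8


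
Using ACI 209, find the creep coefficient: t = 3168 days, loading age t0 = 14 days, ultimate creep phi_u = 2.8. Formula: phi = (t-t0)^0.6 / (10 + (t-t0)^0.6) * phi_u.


dt = 3168 - 14 = 3154
phi = 3154^0.6 / (10 + 3154^0.6) * 2.8
= 2.594

2.594


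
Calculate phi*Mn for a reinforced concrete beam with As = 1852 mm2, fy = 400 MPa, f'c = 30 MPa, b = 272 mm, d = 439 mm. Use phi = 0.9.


a = As * fy / (0.85 * f'c * b)
= 1852 * 400 / (0.85 * 30 * 272)
= 106.8051 mm
Mn = As * fy * (d - a/2) / 10^6
= 285.6506 kN-m
phi*Mn = 0.9 * 285.6506 = 257.09 kN-m

257.09


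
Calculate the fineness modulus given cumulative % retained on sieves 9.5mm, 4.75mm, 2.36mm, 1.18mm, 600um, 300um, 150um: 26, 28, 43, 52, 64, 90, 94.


FM = sum(cumulative % retained) / 100
= 397 / 100
= 3.97

3.97


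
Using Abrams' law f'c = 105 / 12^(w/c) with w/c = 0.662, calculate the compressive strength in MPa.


f'c = 105 / 12^0.662
= 105 / 5.181
= 20.27 MPa

20.27


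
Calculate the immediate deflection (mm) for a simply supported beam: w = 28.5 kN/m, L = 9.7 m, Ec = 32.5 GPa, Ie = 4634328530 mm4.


Convert: L = 9.7 m = 9700 mm, Ec = 32.5 GPa = 32500 MPa
delta = 5 * 28.5 * 9700^4 / (384 * 32500 * 4634328530)
= 21.81 mm

21.81


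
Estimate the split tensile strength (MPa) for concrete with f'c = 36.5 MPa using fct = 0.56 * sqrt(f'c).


fct = 0.56 * sqrt(36.5)
= 0.56 * 6.042
= 3.383 MPa

3.383


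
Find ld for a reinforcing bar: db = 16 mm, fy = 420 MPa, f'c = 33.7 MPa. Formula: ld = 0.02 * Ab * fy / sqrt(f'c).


Ab = pi * 16^2 / 4 = 201.062 mm2
ld = 0.02 * 201.062 * 420 / sqrt(33.7)
= 290.9 mm

290.9


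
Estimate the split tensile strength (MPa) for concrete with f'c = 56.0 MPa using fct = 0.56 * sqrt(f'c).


fct = 0.56 * sqrt(56.0)
= 0.56 * 7.483
= 4.191 MPa

4.191


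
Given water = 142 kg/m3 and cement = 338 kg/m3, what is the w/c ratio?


w/c = water / cement
w/c = 142 / 338 = 0.42

0.42


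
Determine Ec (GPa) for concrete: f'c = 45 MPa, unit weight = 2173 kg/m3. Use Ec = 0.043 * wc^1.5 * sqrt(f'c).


Ec = 0.043 * 2173^1.5 * sqrt(45) / 1000
= 29.22 GPa

29.22


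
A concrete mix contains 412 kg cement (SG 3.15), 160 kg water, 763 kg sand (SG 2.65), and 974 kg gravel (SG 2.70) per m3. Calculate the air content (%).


Vol cement = 412 / (3.15 * 1000) = 0.130794 m3
Vol water = 160 / 1000 = 0.16 m3
Vol sand = 763 / (2.65 * 1000) = 0.287925 m3
Vol gravel = 974 / (2.70 * 1000) = 0.360741 m3
Total solid + water volume = 0.939459 m3
Air = (1 - 0.939459) * 100 = 6.05%

6.05


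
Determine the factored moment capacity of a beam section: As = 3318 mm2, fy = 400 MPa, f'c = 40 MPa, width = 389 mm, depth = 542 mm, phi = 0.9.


a = As * fy / (0.85 * f'c * b)
= 3318 * 400 / (0.85 * 40 * 389)
= 100.3478 mm
Mn = As * fy * (d - a/2) / 10^6
= 652.7516 kN-m
phi*Mn = 0.9 * 652.7516 = 587.48 kN-m

587.48


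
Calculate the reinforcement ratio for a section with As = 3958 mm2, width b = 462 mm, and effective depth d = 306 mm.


rho = As / (b * d)
= 3958 / (462 * 306)
= 0.028

0.028


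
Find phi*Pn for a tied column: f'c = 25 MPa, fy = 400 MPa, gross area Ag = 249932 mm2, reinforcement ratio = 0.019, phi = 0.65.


Ast = rho * Ag = 0.019 * 249932 = 4748.708 mm2
phi*Pn = 0.65 * 0.80 * (0.85 * 25 * (249932 - 4748.708) + 400 * 4748.708) / 1000
= 3697.01 kN

3697.01


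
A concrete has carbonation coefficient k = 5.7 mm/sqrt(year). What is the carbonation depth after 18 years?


depth = k * sqrt(t)
= 5.7 * sqrt(18)
= 24.18 mm

24.18


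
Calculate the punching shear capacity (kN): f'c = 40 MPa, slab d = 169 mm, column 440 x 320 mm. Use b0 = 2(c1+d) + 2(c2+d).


b0 = 2*(440 + 169) + 2*(320 + 169) = 2196 mm
Vc = 0.33 * sqrt(40) * 2196 * 169 / 1000
= 774.57 kN

774.57


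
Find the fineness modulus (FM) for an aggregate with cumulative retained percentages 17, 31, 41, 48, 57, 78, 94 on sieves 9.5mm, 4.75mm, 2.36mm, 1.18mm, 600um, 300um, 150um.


FM = sum(cumulative % retained) / 100
= 366 / 100
= 3.66

3.66


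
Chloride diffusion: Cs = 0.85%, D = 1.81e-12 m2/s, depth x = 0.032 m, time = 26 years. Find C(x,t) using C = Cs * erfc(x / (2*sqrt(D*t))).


t_seconds = 26 * 365.25 * 24 * 3600 = 820497600.0 s
arg = 0.032 / (2 * sqrt(1.81e-12 * 820497600.0))
= 0.4152
erfc(0.4152) = 0.5571
C = 0.85 * 0.5571 = 0.4735%

0.4735


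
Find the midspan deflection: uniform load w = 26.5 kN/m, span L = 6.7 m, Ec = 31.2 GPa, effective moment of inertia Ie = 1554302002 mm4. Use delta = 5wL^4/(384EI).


Convert: L = 6.7 m = 6700 mm, Ec = 31.2 GPa = 31200 MPa
delta = 5 * 26.5 * 6700^4 / (384 * 31200 * 1554302002)
= 14.34 mm

14.34


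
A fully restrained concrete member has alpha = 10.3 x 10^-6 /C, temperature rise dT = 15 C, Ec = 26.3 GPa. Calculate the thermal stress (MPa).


sigma = alpha * dT * Ec
= 10.3e-6 * 15 * 26.3 * 1000
= 4.063 MPa

4.063


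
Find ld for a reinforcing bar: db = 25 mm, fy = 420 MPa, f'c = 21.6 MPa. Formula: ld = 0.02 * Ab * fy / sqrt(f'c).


Ab = pi * 25^2 / 4 = 490.874 mm2
ld = 0.02 * 490.874 * 420 / sqrt(21.6)
= 887.2 mm

887.2


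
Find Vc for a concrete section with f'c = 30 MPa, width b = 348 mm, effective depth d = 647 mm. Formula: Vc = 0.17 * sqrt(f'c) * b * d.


Vc = 0.17 * sqrt(30) * 348 * 647 / 1000
= 209.65 kN

209.65


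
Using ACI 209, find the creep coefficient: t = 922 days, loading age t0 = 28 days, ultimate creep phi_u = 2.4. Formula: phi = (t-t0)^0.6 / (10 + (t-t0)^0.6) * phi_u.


dt = 922 - 28 = 894
phi = 894^0.6 / (10 + 894^0.6) * 2.4
= 2.052

2.052


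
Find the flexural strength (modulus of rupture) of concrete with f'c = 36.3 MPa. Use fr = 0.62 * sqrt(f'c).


fr = 0.62 * sqrt(36.3)
= 3.735 MPa

3.735


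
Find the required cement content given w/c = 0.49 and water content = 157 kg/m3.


Cement = water / (w/c)
= 157 / 0.49
= 320.4 kg/m3

320.4


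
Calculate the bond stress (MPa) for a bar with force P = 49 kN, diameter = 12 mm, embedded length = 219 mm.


u = P / (pi * db * ld)
= 49 * 1000 / (pi * 12 * 219)
= 5.935 MPa

5.935


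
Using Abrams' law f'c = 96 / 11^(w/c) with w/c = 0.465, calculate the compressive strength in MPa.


f'c = 96 / 11^0.465
= 96 / 3.05
= 31.48 MPa

31.48


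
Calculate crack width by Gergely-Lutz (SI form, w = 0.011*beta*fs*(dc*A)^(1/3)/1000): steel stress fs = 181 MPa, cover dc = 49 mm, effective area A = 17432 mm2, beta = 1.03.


w = 0.011 * beta * fs * (dc * A)^(1/3) / 1000
= 0.011 * 1.03 * 181 * (49 * 17432)^(1/3) / 1000
= 0.195 mm

0.195


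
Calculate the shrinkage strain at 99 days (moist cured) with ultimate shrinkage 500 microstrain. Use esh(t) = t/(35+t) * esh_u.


esh(99) = 99 / (35 + 99) * 500
= 99 / 134 * 500
= 369.4 microstrain

369.4


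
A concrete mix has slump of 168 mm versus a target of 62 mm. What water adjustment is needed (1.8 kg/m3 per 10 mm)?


Difference = 62 - 168 = -106 mm
Water adjustment = -106 * 1.8 / 10 = -19.1 kg/m3

-19.1


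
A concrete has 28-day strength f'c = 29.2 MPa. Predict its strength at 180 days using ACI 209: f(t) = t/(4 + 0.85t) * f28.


f(180) = 180 / (4 + 0.85 * 180) * 29.2
= 180 / 157.0 * 29.2
= 33.48 MPa

33.48


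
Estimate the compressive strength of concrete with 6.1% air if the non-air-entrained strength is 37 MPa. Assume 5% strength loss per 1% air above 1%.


Strength loss = (6.1 - 1) * 5 = 25.5%
f'c = 37 * (1 - 25.5/100)
= 27.57 MPa

27.57


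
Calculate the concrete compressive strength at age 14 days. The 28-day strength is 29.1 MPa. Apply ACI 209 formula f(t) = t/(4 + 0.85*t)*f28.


f(14) = 14 / (4 + 0.85 * 14) * 29.1
= 14 / 15.9 * 29.1
= 25.62 MPa

25.62


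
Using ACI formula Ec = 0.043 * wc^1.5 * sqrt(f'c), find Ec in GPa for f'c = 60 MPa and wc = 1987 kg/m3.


Ec = 0.043 * 1987^1.5 * sqrt(60) / 1000
= 29.5 GPa

29.5


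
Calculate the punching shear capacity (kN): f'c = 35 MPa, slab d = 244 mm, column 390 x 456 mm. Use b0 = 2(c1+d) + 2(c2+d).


b0 = 2*(390 + 244) + 2*(456 + 244) = 2668 mm
Vc = 0.33 * sqrt(35) * 2668 * 244 / 1000
= 1270.94 kN

1270.94


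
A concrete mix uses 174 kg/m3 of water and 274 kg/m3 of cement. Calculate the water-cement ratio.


w/c = water / cement
w/c = 174 / 274 = 0.635

0.635


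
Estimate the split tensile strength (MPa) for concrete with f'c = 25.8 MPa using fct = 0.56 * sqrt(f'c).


fct = 0.56 * sqrt(25.8)
= 0.56 * 5.079
= 2.844 MPa

2.844


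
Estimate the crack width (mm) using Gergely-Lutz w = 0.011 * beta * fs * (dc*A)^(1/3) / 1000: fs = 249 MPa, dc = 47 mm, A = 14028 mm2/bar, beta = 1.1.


w = 0.011 * beta * fs * (dc * A)^(1/3) / 1000
= 0.011 * 1.1 * 249 * (47 * 14028)^(1/3) / 1000
= 0.262 mm

0.262


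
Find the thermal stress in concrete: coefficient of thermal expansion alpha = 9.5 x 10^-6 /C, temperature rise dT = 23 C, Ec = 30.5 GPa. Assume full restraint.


sigma = alpha * dT * Ec
= 9.5e-6 * 23 * 30.5 * 1000
= 6.664 MPa

6.664


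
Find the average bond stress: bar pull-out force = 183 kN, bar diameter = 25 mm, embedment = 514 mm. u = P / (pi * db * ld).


u = P / (pi * db * ld)
= 183 * 1000 / (pi * 25 * 514)
= 4.533 MPa

4.533


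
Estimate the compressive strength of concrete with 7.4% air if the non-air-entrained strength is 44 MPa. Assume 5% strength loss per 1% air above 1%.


Strength loss = (7.4 - 1) * 5 = 32.0%
f'c = 44 * (1 - 32.0/100)
= 29.92 MPa

29.92


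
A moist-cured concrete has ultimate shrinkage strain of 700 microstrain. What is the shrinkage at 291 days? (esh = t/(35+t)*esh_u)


esh(291) = 291 / (35 + 291) * 700
= 291 / 326 * 700
= 624.8 microstrain

624.8


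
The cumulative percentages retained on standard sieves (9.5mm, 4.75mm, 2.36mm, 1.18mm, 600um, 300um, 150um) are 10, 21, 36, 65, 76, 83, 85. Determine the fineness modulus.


FM = sum(cumulative % retained) / 100
= 376 / 100
= 3.76

3.76


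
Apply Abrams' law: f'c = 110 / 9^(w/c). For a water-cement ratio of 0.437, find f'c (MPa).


f'c = 110 / 9^0.437
= 110 / 2.612
= 42.11 MPa

42.11


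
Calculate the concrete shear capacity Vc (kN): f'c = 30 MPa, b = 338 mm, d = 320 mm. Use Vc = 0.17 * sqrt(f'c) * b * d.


Vc = 0.17 * sqrt(30) * 338 * 320 / 1000
= 100.71 kN

100.71


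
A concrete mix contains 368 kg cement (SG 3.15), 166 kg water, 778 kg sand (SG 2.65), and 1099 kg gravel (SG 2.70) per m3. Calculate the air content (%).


Vol cement = 368 / (3.15 * 1000) = 0.116825 m3
Vol water = 166 / 1000 = 0.166 m3
Vol sand = 778 / (2.65 * 1000) = 0.293585 m3
Vol gravel = 1099 / (2.70 * 1000) = 0.407037 m3
Total solid + water volume = 0.983447 m3
Air = (1 - 0.983447) * 100 = 1.66%

1.66


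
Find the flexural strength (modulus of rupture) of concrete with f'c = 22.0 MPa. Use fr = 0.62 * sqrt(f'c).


fr = 0.62 * sqrt(22.0)
= 2.908 MPa

2.908


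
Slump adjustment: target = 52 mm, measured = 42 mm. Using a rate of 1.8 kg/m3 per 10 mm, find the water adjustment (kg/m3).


Difference = 52 - 42 = 10 mm
Water adjustment = 10 * 1.8 / 10 = 1.8 kg/m3

1.8


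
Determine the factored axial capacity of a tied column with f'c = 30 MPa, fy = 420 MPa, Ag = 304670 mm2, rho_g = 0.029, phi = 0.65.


Ast = rho * Ag = 0.029 * 304670 = 8835.43 mm2
phi*Pn = 0.65 * 0.80 * (0.85 * 30 * (304670 - 8835.43) + 420 * 8835.43) / 1000
= 5852.42 kN

5852.42


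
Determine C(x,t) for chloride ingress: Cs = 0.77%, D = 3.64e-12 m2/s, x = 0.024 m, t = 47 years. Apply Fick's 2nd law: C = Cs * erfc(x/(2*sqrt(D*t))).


t_seconds = 47 * 365.25 * 24 * 3600 = 1483207200.0 s
arg = 0.024 / (2 * sqrt(3.64e-12 * 1483207200.0))
= 0.1633
erfc(0.1633) = 0.8173
C = 0.77 * 0.8173 = 0.6294%

0.6294


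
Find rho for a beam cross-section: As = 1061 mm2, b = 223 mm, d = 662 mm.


rho = As / (b * d)
= 1061 / (223 * 662)
= 0.0072

0.0072


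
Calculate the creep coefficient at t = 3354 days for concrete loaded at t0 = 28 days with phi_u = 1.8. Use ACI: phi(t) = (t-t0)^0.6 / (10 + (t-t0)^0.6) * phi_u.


dt = 3354 - 28 = 3326
phi = 3326^0.6 / (10 + 3326^0.6) * 1.8
= 1.671

1.671


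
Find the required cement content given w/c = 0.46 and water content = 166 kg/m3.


Cement = water / (w/c)
= 166 / 0.46
= 360.9 kg/m3

360.9


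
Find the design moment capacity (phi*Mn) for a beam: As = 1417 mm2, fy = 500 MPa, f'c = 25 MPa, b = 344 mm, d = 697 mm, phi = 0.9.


a = As * fy / (0.85 * f'c * b)
= 1417 * 500 / (0.85 * 25 * 344)
= 96.922 mm
Mn = As * fy * (d - a/2) / 10^6
= 459.4899 kN-m
phi*Mn = 0.9 * 459.4899 = 413.54 kN-m

413.54
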